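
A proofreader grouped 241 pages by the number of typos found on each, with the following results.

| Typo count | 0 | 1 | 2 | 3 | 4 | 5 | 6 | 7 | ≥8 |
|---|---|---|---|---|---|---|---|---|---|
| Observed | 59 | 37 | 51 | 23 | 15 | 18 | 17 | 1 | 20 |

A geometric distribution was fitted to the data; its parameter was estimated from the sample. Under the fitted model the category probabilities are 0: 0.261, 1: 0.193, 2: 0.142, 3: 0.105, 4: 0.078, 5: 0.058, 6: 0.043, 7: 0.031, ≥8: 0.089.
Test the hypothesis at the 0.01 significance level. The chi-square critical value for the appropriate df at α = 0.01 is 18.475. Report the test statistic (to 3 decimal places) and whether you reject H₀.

22.501; reject

Expected counts E_i = n·p_i: 241×0.261 = 62.901, 241×0.193 = 46.513, 241×0.142 = 34.222, 241×0.105 = 25.305, 241×0.078 = 18.798, 241×0.058 = 13.978, 241×0.043 = 10.363, 241×0.031 = 7.471, 241×0.089 = 21.449.
cat         O        E   (O−E)²/E
0          59   62.901     0.2419
1          37   46.513     1.9456
2          51   34.222     8.2257
3          23   25.305     0.2100
4          15   18.798     0.7674
5          18   13.978     1.1573
6          17   10.363     4.2507
7           1    7.471     5.6049
≥8         20   21.449     0.0979
Sum = 22.501
df = 7. Since 22.501 > 18.475, we reject H₀.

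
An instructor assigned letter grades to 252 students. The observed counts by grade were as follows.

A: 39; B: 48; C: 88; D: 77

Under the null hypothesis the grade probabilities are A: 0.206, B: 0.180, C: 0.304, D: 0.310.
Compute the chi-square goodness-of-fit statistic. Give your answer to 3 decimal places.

Expected counts E_i = n·p_i: 252×0.206 = 51.912, 252×0.180 = 45.36, 252×0.304 = 76.608, 252×0.310 = 78.12.
cat         O        E   (O−E)²/E
A          39   51.912     3.2116
B          48    45.36     0.1537
C          88   76.608     1.6940
D          77    78.12     0.0161
Sum = 5.075

5.075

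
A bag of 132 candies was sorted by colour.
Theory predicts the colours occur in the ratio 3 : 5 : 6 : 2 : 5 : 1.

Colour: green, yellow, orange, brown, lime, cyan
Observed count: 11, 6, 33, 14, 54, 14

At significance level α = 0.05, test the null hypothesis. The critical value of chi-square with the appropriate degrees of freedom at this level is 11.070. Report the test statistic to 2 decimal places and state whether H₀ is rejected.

Ratio total = 22. Expected counts: 132×3/22 = 18, 132×5/22 = 30, 132×6/22 = 36, 132×2/22 = 12, 132×5/22 = 30, 132×1/22 = 6.
green: (11 − 18)²/18 = 49/18 = 2.722
yellow: (6 − 30)²/30 = 576/30 = 19.200
orange: (33 − 36)²/36 = 9/36 = 0.250
brown: (14 − 12)²/12 = 4/12 = 0.333
lime: (54 − 30)²/30 = 576/30 = 19.200
cyan: (14 − 6)²/6 = 64/6 = 10.667
Sum = 52.37
df = 5. Since 52.37 > 11.070, we reject H₀.

52.37; reject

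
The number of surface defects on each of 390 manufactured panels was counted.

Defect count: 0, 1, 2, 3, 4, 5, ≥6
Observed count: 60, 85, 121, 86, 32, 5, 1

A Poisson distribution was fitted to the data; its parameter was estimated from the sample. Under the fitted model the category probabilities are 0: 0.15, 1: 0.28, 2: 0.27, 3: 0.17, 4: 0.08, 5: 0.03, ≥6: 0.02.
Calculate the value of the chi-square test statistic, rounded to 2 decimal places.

Expected counts E_i = n·p_i: 390×0.15 = 58.5, 390×0.28 = 109.2, 390×0.27 = 105.3, 390×0.17 = 66.3, 390×0.08 = 31.2, 390×0.03 = 11.7, 390×0.02 = 7.8.
χ² = (60−58.5)²/58.5 + (85−109.2)²/109.2 + (121−105.3)²/105.3 + (86−66.3)²/66.3 + (32−31.2)²/31.2 + (5−11.7)²/11.7 + (1−7.8)²/7.8
   = 0.038 + 5.363 + 2.341 + 5.854 + 0.021 + 3.837 + 5.928
Sum = 23.38

23.38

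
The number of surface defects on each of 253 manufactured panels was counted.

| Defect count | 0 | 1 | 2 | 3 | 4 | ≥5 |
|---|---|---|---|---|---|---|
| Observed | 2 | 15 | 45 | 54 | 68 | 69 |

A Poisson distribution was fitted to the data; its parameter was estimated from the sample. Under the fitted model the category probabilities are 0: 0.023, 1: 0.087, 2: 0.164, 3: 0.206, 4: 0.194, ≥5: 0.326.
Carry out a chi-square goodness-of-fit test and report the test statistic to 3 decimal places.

Expected counts E_i = n·p_i: 253×0.023 = 5.819, 253×0.087 = 22.011, 253×0.164 = 41.492, 253×0.206 = 52.118, 253×0.194 = 49.082, 253×0.326 = 82.478.
cat         O        E   (O−E)²/E
0           2    5.819     2.5064
1          15   22.011     2.2332
2          45   41.492     0.2966
3          54   52.118     0.0680
4          68   49.082     7.2917
≥5         69   82.478     2.2025
Sum = 14.598

14.598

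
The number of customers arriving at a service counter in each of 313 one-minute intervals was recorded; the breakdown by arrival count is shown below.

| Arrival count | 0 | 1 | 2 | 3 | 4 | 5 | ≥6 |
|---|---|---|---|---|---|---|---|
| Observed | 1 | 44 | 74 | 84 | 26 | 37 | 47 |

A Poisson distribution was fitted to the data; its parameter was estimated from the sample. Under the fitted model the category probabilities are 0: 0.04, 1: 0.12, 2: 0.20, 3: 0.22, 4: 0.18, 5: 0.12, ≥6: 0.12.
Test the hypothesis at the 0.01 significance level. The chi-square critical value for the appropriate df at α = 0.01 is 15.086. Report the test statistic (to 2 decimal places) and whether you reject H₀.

Expected counts E_i = n·p_i: 313×0.04 = 12.52, 313×0.12 = 37.56, 313×0.20 = 62.6, 313×0.22 = 68.86, 313×0.18 = 56.34, 313×0.12 = 37.56, 313×0.12 = 37.56.
cat         O        E   (O−E)²/E
0           1    12.52     10.600
1          44    37.56      1.104
2          74     62.6      2.076
3          84    68.86      3.329
4          26    56.34     16.339
5          37    37.56      0.008
≥6         47    37.56      2.373
Sum = 35.83
df = 5. Since 35.83 > 15.086, we reject H₀.

35.83; reject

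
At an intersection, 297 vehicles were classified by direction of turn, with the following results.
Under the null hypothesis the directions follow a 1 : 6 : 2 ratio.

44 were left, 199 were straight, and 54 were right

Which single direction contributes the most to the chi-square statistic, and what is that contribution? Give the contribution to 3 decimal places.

left, 3.667

Ratio total = 9. Expected counts: 297×1/9 = 33, 297×6/9 = 198, 297×2/9 = 66.
χ² = (44−33)²/33 + (199−198)²/198 + (54−66)²/66
   = 3.6667 + 0.0051 + 2.1818
The largest term is for left: 3.667.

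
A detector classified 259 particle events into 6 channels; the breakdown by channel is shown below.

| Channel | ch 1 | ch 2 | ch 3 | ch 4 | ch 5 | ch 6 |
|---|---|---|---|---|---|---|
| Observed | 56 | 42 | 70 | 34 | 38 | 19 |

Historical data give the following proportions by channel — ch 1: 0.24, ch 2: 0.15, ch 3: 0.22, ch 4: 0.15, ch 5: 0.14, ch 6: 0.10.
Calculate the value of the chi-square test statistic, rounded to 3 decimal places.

6.368

Expected counts E_i = n·p_i: 259×0.24 = 62.16, 259×0.15 = 38.85, 259×0.22 = 56.98, 259×0.15 = 38.85, 259×0.14 = 36.26, 259×0.10 = 25.9.
χ² = (56−62.16)²/62.16 + (42−38.85)²/38.85 + (70−56.98)²/56.98 + (34−38.85)²/38.85 + (38−36.26)²/36.26 + (19−25.9)²/25.9
   = 0.6105 + 0.2554 + 2.9751 + 0.6055 + 0.0835 + 1.8382
Sum = 6.368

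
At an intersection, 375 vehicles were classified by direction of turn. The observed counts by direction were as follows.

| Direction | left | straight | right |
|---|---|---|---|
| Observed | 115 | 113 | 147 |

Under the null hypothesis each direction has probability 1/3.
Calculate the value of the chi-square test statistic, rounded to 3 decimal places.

Expected count for each of the 3 categories: 375/3 = 125.
cat           O        E   (O−E)²/E
left        115      125     0.8000
straight    113      125     1.1520
right       147      125     3.8720
Sum = 5.824

5.824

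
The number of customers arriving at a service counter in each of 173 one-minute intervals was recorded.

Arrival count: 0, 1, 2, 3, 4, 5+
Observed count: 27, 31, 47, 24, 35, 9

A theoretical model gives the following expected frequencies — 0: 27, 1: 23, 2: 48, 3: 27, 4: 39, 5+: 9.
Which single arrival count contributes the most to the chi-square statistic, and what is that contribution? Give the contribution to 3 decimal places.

1, 2.783

0: (27 − 27)²/27 = 0/27 = 0.0000
1: (31 − 23)²/23 = 64/23 = 2.7826
2: (47 − 48)²/48 = 1/48 = 0.0208
3: (24 − 27)²/27 = 9/27 = 0.3333
4: (35 − 39)²/39 = 16/39 = 0.4103
5+: (9 − 9)²/9 = 0/9 = 0.0000
The largest term is for 1: 2.783.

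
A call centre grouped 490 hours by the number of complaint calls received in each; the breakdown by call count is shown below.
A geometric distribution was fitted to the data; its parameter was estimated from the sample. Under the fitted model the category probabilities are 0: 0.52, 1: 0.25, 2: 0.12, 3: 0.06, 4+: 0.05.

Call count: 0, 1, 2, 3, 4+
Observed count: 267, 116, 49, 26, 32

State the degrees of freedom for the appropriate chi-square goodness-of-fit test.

3

There are k = 5 categories and 1 parameter estimated from the data, so df = 5 − 1 − 1 = 3.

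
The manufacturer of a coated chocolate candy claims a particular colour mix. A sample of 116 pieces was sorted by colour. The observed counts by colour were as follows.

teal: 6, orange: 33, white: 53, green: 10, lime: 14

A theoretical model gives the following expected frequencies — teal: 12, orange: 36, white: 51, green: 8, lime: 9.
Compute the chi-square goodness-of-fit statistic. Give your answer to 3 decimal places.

6.606

χ² = (6−12)²/12 + (33−36)²/36 + (53−51)²/51 + (10−8)²/8 + (14−9)²/9
   = 3.0000 + 0.2500 + 0.0784 + 0.5000 + 2.7778
Sum = 6.606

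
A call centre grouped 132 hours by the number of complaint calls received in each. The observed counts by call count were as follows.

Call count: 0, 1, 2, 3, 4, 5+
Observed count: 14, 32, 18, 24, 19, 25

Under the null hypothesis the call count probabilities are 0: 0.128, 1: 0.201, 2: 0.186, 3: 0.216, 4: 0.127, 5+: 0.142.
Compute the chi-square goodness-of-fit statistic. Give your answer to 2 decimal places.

6.47

Expected counts E_i = n·p_i: 132×0.128 = 16.896, 132×0.201 = 26.532, 132×0.186 = 24.552, 132×0.216 = 28.512, 132×0.127 = 16.764, 132×0.142 = 18.744.
χ² = (14−16.896)²/16.896 + (32−26.532)²/26.532 + (18−24.552)²/24.552 + (24−28.512)²/28.512 + (19−16.764)²/16.764 + (25−18.744)²/18.744
   = 0.496 + 1.127 + 1.748 + 0.714 + 0.298 + 2.088
Sum = 6.47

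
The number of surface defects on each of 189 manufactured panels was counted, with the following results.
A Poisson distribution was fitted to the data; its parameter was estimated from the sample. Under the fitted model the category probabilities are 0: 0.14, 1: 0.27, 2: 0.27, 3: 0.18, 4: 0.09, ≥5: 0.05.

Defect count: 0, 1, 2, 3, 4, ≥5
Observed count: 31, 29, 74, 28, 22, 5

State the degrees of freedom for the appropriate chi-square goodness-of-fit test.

There are k = 6 categories and 1 parameter estimated from the data, so df = 6 − 1 − 1 = 4.

4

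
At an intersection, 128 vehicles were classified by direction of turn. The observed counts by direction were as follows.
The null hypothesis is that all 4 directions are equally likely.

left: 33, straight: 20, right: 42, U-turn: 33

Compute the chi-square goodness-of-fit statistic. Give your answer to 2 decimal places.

7.69

Under H₀ each category has probability 1/4, so each expected count is 128/4 = 32.
cat           O        E   (O−E)²/E
left         33       32      0.031
straight     20       32      4.500
right        42       32      3.125
U-turn       33       32      0.031
Sum = 7.69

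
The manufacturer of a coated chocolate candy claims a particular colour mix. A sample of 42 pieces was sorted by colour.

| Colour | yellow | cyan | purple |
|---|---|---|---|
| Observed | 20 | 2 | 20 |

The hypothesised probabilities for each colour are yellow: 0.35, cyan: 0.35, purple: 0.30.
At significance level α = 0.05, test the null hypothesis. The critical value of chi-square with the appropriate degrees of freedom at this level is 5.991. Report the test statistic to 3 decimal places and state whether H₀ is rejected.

17.229; reject

Expected counts E_i = n·p_i: 42×0.35 = 14.7, 42×0.35 = 14.7, 42×0.30 = 12.6.
yellow: (20 − 14.7)²/14.7 = 28.09/14.7 = 1.9109
cyan: (2 − 14.7)²/14.7 = 161.29/14.7 = 10.9721
purple: (20 − 12.6)²/12.6 = 54.76/12.6 = 4.3460
Sum = 17.229
df = 2. Since 17.229 > 5.991, we reject H₀.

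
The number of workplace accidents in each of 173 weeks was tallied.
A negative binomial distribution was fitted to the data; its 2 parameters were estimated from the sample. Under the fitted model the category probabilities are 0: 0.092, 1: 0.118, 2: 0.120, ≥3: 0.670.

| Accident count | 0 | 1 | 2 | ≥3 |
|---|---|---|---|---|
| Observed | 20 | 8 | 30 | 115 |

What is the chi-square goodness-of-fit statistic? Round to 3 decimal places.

12.717

Expected counts E_i = n·p_i: 173×0.092 = 15.916, 173×0.118 = 20.414, 173×0.120 = 20.76, 173×0.670 = 115.91.
cat         O        E   (O−E)²/E
0          20   15.916     1.0479
1           8   20.414     7.5491
2          30    20.76     4.1126
≥3        115   115.91     0.0071
Sum = 12.717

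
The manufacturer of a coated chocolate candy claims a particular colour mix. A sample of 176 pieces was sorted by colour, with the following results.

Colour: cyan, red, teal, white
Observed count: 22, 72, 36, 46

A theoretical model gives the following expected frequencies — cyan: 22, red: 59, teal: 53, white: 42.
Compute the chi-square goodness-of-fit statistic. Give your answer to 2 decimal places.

8.70

χ² = (22−22)²/22 + (72−59)²/59 + (36−53)²/53 + (46−42)²/42
   = 0.000 + 2.864 + 5.453 + 0.381
Sum = 8.70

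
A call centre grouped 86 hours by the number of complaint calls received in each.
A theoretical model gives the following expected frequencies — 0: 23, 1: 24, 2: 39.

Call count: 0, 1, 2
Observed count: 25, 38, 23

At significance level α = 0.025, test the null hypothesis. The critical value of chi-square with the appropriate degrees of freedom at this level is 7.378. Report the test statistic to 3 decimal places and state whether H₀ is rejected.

14.905; reject

cat         O        E   (O−E)²/E
0          25       23     0.1739
1          38       24     8.1667
2          23       39     6.5641
Sum = 14.905
df = 2. Since 14.905 > 7.378, we reject H₀.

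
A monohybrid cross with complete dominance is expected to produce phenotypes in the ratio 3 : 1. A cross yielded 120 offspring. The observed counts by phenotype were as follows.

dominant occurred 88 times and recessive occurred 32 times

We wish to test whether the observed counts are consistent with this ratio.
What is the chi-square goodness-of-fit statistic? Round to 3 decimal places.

Ratio total = 4. Expected counts: 120×3/4 = 90, 120×1/4 = 30.
dominant: (88 − 90)²/90 = 4/90 = 0.0444
recessive: (32 − 30)²/30 = 4/30 = 0.1333
Sum = 0.178

0.178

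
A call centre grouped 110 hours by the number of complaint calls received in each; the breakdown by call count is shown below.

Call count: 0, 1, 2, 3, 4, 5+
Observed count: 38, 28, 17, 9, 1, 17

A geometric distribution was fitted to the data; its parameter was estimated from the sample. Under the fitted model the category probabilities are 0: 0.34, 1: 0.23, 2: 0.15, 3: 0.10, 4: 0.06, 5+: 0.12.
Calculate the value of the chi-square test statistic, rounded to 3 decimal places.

6.522

Expected counts E_i = n·p_i: 110×0.34 = 37.4, 110×0.23 = 25.3, 110×0.15 = 16.5, 110×0.10 = 11, 110×0.06 = 6.6, 110×0.12 = 13.2.
cat         O        E   (O−E)²/E
0          38     37.4     0.0096
1          28     25.3     0.2881
2          17     16.5     0.0152
3           9       11     0.3636
4           1      6.6     4.7515
5+         17     13.2     1.0939
Sum = 6.522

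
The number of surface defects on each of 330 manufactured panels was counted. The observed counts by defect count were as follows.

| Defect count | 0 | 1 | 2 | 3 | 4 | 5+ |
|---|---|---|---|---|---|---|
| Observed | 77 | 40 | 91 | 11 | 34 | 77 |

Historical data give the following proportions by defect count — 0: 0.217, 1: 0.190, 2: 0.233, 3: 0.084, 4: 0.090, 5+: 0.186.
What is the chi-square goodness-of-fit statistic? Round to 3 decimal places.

25.896

Expected counts E_i = n·p_i: 330×0.217 = 71.61, 330×0.190 = 62.7, 330×0.233 = 76.89, 330×0.084 = 27.72, 330×0.090 = 29.7, 330×0.186 = 61.38.
0: (77 − 71.61)²/71.61 = 29.0521/71.61 = 0.4057
1: (40 − 62.7)²/62.7 = 515.29/62.7 = 8.2183
2: (91 − 76.89)²/76.89 = 199.0921/76.89 = 2.5893
3: (11 − 27.72)²/27.72 = 279.5584/27.72 = 10.0851
4: (34 − 29.7)²/29.7 = 18.49/29.7 = 0.6226
5+: (77 − 61.38)²/61.38 = 243.9844/61.38 = 3.9750
Sum = 25.896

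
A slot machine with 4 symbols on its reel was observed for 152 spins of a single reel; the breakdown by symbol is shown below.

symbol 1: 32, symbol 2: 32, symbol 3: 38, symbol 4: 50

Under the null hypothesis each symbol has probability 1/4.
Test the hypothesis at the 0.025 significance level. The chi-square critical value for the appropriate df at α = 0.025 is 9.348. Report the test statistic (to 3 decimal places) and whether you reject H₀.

Under H₀ each category has probability 1/4, so each expected count is 152/4 = 38.
χ² = (32−38)²/38 + (32−38)²/38 + (38−38)²/38 + (50−38)²/38
   = 0.9474 + 0.9474 + 0.0000 + 3.7895
Sum = 5.684
df = 3. Since 5.684 < 9.348, we do not reject H₀.

5.684; do not reject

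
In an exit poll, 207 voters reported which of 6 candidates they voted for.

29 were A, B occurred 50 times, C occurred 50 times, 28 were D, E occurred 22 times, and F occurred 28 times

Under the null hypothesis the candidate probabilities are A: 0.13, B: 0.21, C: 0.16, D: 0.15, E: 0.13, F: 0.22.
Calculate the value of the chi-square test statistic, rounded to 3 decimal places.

Expected counts E_i = n·p_i: 207×0.13 = 26.91, 207×0.21 = 43.47, 207×0.16 = 33.12, 207×0.15 = 31.05, 207×0.13 = 26.91, 207×0.22 = 45.54.
A: (29 − 26.91)²/26.91 = 4.3681/26.91 = 0.1623
B: (50 − 43.47)²/43.47 = 42.6409/43.47 = 0.9809
C: (50 − 33.12)²/33.12 = 284.9344/33.12 = 8.6031
D: (28 − 31.05)²/31.05 = 9.3025/31.05 = 0.2996
E: (22 − 26.91)²/26.91 = 24.1081/26.91 = 0.8959
F: (28 − 45.54)²/45.54 = 307.6516/45.54 = 6.7556
Sum = 17.697

17.697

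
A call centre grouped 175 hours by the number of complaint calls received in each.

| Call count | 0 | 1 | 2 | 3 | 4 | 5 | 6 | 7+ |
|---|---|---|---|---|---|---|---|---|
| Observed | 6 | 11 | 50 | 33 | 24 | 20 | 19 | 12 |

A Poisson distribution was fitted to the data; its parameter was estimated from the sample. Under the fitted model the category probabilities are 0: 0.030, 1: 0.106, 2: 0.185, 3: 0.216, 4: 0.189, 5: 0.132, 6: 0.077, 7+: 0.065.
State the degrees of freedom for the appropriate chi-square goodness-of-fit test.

There are k = 8 categories and 1 parameter estimated from the data, so df = 8 − 1 − 1 = 6.

6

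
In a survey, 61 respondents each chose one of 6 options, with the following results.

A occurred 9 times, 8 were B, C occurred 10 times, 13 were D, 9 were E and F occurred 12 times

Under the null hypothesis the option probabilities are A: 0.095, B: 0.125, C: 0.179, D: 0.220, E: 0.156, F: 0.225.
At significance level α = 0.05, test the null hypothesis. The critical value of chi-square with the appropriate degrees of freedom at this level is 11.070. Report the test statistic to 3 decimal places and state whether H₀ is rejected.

Expected counts E_i = n·p_i: 61×0.095 = 5.795, 61×0.125 = 7.625, 61×0.179 = 10.919, 61×0.220 = 13.42, 61×0.156 = 9.516, 61×0.225 = 13.725.
cat         O        E   (O−E)²/E
A           9    5.795     1.7726
B           8    7.625     0.0184
C          10   10.919     0.0773
D          13    13.42     0.0131
E           9    9.516     0.0280
F          12   13.725     0.2168
Sum = 2.126
df = 5. Since 2.126 < 11.070, we do not reject H₀.

2.126; do not reject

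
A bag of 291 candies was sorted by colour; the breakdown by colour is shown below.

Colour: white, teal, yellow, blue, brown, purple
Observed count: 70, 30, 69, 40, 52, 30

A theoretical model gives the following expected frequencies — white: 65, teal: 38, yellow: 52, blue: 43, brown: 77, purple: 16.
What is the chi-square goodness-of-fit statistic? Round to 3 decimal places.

28.203

χ² = (70−65)²/65 + (30−38)²/38 + (69−52)²/52 + (40−43)²/43 + (52−77)²/77 + (30−16)²/16
   = 0.3846 + 1.6842 + 5.5577 + 0.2093 + 8.1169 + 12.2500
Sum = 28.203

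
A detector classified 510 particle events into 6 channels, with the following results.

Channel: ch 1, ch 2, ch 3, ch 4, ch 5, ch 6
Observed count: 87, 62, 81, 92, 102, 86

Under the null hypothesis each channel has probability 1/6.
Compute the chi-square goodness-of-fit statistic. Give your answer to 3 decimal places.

Expected count for each of the 6 categories: 510/6 = 85.
χ² = (87−85)²/85 + (62−85)²/85 + (81−85)²/85 + (92−85)²/85 + (102−85)²/85 + (86−85)²/85
   = 0.0471 + 6.2235 + 0.1882 + 0.5765 + 3.4000 + 0.0118
Sum = 10.447

10.447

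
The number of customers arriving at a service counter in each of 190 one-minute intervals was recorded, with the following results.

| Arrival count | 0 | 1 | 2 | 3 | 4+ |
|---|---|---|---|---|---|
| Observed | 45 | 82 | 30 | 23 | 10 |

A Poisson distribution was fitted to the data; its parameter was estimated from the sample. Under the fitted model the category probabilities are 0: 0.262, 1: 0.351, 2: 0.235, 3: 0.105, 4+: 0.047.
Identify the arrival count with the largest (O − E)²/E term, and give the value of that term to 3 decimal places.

Expected counts E_i = n·p_i: 190×0.262 = 49.78, 190×0.351 = 66.69, 190×0.235 = 44.65, 190×0.105 = 19.95, 190×0.047 = 8.93.
χ² = (45−49.78)²/49.78 + (82−66.69)²/66.69 + (30−44.65)²/44.65 + (23−19.95)²/19.95 + (10−8.93)²/8.93
   = 0.4590 + 3.5147 + 4.8068 + 0.4663 + 0.1282
The largest term is for 2: 4.807.

2, 4.807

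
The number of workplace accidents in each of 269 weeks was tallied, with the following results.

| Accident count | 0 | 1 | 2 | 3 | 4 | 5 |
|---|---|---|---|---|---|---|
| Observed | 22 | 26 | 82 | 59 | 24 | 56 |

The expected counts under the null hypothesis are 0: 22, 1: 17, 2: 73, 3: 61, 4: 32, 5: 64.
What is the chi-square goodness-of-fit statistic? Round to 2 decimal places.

χ² = (22−22)²/22 + (26−17)²/17 + (82−73)²/73 + (59−61)²/61 + (24−32)²/32 + (56−64)²/64
   = 0.000 + 4.765 + 1.110 + 0.066 + 2.000 + 1.000
Sum = 8.94

8.94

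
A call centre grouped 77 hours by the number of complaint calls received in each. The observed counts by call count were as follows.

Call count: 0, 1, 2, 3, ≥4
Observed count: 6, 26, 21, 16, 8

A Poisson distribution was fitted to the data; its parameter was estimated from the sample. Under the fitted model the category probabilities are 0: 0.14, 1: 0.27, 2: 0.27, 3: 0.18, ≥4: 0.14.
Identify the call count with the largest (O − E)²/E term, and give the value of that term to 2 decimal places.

0, 2.12

Expected counts E_i = n·p_i: 77×0.14 = 10.78, 77×0.27 = 20.79, 77×0.27 = 20.79, 77×0.18 = 13.86, 77×0.14 = 10.78.
χ² = (6−10.78)²/10.78 + (26−20.79)²/20.79 + (21−20.79)²/20.79 + (16−13.86)²/13.86 + (8−10.78)²/10.78
   = 2.120 + 1.306 + 0.002 + 0.330 + 0.717
The largest term is for 0: 2.12.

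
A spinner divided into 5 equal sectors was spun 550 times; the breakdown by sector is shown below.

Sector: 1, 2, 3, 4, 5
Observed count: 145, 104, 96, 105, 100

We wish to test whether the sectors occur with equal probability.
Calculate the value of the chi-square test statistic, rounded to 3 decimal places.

Expected count for each of the 5 categories: 550/5 = 110.
cat         O        E   (O−E)²/E
1         145      110    11.1364
2         104      110     0.3273
3          96      110     1.7818
4         105      110     0.2273
5         100      110     0.9091
Sum = 14.382

14.382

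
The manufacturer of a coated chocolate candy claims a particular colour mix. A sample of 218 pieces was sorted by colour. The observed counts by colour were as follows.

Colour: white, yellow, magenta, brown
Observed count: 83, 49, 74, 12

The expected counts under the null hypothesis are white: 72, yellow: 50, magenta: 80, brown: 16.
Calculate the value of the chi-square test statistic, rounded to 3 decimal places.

cat          O        E   (O−E)²/E
white       83       72     1.6806
yellow      49       50     0.0200
magenta     74       80     0.4500
brown       12       16     1.0000
Sum = 3.151

3.151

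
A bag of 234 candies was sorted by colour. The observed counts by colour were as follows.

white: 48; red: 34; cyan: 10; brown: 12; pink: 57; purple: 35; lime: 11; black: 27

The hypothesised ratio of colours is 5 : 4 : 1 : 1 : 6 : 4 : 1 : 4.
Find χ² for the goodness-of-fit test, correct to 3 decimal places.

4.311

Ratio total = 26. Expected counts: 234×5/26 = 45, 234×4/26 = 36, 234×1/26 = 9, 234×1/26 = 9, 234×6/26 = 54, 234×4/26 = 36, 234×1/26 = 9, 234×4/26 = 36.
χ² = (48−45)²/45 + (34−36)²/36 + (10−9)²/9 + (12−9)²/9 + (57−54)²/54 + (35−36)²/36 + (11−9)²/9 + (27−36)²/36
   = 0.2000 + 0.1111 + 0.1111 + 1.0000 + 0.1667 + 0.0278 + 0.4444 + 2.2500
Sum = 4.311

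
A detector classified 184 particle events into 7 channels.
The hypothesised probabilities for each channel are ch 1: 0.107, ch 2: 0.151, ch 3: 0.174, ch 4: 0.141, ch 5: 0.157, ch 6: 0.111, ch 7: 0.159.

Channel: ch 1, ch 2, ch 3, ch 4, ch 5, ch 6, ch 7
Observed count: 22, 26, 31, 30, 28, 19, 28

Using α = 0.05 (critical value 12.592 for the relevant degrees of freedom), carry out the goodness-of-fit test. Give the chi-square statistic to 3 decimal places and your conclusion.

Expected counts E_i = n·p_i: 184×0.107 = 19.688, 184×0.151 = 27.784, 184×0.174 = 32.016, 184×0.141 = 25.944, 184×0.157 = 28.888, 184×0.111 = 20.424, 184×0.159 = 29.256.
cat         O        E   (O−E)²/E
ch 1       22   19.688     0.2715
ch 2       26   27.784     0.1145
ch 3       31   32.016     0.0322
ch 4       30   25.944     0.6341
ch 5       28   28.888     0.0273
ch 6       19   20.424     0.0993
ch 7       28   29.256     0.0539
Sum = 1.233
df = 6. Since 1.233 < 12.592, we do not reject H₀.

1.233; do not reject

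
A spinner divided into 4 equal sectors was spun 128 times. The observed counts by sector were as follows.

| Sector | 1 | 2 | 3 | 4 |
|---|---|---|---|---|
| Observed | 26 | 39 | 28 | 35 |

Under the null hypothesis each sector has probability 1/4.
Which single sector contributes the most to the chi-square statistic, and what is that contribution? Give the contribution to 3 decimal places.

2, 1.531

Under H₀ each category has probability 1/4, so each expected count is 128/4 = 32.
χ² = (26−32)²/32 + (39−32)²/32 + (28−32)²/32 + (35−32)²/32
   = 1.1250 + 1.5313 + 0.5000 + 0.2813
The largest term is for 2: 1.531.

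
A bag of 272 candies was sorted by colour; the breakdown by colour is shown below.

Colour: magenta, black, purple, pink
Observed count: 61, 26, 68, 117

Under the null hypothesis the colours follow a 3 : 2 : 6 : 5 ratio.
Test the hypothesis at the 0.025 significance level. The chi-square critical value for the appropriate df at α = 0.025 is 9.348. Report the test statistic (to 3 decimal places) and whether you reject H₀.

27.224; reject

Ratio total = 16. Expected counts: 272×3/16 = 51, 272×2/16 = 34, 272×6/16 = 102, 272×5/16 = 85.
cat          O        E   (O−E)²/E
magenta     61       51     1.9608
black       26       34     1.8824
purple      68      102    11.3333
pink       117       85    12.0471
Sum = 27.224
df = 3. Since 27.224 > 9.348, we reject H₀.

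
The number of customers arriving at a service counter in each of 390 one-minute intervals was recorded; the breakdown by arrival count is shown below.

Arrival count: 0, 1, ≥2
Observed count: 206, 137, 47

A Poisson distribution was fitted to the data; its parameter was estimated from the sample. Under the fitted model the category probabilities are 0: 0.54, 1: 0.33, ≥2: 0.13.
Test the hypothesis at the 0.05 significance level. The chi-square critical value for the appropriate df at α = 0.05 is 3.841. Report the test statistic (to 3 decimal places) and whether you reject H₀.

Expected counts E_i = n·p_i: 390×0.54 = 210.6, 390×0.33 = 128.7, 390×0.13 = 50.7.
0: (206 − 210.6)²/210.6 = 21.16/210.6 = 0.1005
1: (137 − 128.7)²/128.7 = 68.89/128.7 = 0.5353
≥2: (47 − 50.7)²/50.7 = 13.69/50.7 = 0.2700
Sum = 0.906
df = 1. Since 0.906 < 3.841, we do not reject H₀.

0.906; do not reject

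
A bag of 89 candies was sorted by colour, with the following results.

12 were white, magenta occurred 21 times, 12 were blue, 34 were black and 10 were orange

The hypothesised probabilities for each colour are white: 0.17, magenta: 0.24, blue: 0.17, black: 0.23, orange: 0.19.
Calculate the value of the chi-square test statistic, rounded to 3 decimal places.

13.068

Expected counts E_i = n·p_i: 89×0.17 = 15.13, 89×0.24 = 21.36, 89×0.17 = 15.13, 89×0.23 = 20.47, 89×0.19 = 16.91.
white: (12 − 15.13)²/15.13 = 9.7969/15.13 = 0.6475
magenta: (21 − 21.36)²/21.36 = 0.1296/21.36 = 0.0061
blue: (12 − 15.13)²/15.13 = 9.7969/15.13 = 0.6475
black: (34 − 20.47)²/20.47 = 183.0609/20.47 = 8.9429
orange: (10 − 16.91)²/16.91 = 47.7481/16.91 = 2.8237
Sum = 13.068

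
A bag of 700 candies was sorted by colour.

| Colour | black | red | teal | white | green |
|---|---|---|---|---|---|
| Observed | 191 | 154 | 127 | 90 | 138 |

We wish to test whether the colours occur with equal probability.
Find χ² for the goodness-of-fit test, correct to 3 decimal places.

Expected count for each of the 5 categories: 700/5 = 140.
χ² = (191−140)²/140 + (154−140)²/140 + (127−140)²/140 + (90−140)²/140 + (138−140)²/140
   = 18.5786 + 1.4000 + 1.2071 + 17.8571 + 0.0286
Sum = 39.071

39.071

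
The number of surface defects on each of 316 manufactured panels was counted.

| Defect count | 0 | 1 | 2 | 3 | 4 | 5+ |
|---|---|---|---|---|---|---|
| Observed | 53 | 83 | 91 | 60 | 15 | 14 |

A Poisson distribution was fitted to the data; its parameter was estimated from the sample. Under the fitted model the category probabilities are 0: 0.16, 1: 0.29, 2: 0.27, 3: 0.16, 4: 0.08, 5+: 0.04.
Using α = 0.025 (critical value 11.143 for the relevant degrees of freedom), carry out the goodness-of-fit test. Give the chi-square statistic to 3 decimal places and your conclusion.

7.400; do not reject

Expected counts E_i = n·p_i: 316×0.16 = 50.56, 316×0.29 = 91.64, 316×0.27 = 85.32, 316×0.16 = 50.56, 316×0.08 = 25.28, 316×0.04 = 12.64.
0: (53 − 50.56)²/50.56 = 5.9536/50.56 = 0.1178
1: (83 − 91.64)²/91.64 = 74.6496/91.64 = 0.8146
2: (91 − 85.32)²/85.32 = 32.2624/85.32 = 0.3781
3: (60 − 50.56)²/50.56 = 89.1136/50.56 = 1.7625
4: (15 − 25.28)²/25.28 = 105.6784/25.28 = 4.1803
5+: (14 − 12.64)²/12.64 = 1.8496/12.64 = 0.1463
Sum = 7.400
df = 4. Since 7.400 < 11.143, we do not reject H₀.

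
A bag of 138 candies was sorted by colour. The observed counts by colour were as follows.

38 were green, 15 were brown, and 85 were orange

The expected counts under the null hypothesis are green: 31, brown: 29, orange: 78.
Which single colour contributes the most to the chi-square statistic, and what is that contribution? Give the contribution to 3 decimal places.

cat         O        E   (O−E)²/E
green      38       31     1.5806
brown      15       29     6.7586
orange     85       78     0.6282
The largest term is for brown: 6.759.

brown, 6.759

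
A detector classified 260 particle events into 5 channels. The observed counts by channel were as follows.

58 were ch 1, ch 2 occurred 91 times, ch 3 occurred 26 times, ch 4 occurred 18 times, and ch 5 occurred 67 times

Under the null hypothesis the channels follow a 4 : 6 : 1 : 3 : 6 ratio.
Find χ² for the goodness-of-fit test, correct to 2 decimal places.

28.72

Ratio total = 20. Expected counts: 260×4/20 = 52, 260×6/20 = 78, 260×1/20 = 13, 260×3/20 = 39, 260×6/20 = 78.
χ² = (58−52)²/52 + (91−78)²/78 + (26−13)²/13 + (18−39)²/39 + (67−78)²/78
   = 0.692 + 2.167 + 13.000 + 11.308 + 1.551
Sum = 28.72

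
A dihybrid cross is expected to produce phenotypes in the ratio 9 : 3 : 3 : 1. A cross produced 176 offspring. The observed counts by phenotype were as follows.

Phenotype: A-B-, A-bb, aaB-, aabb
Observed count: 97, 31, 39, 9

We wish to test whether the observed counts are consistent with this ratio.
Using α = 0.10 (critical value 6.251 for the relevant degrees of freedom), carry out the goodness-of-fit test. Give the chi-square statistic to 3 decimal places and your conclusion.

1.616; do not reject

Ratio total = 16. Expected counts: 176×9/16 = 99, 176×3/16 = 33, 176×3/16 = 33, 176×1/16 = 11.
χ² = (97−99)²/99 + (31−33)²/33 + (39−33)²/33 + (9−11)²/11
   = 0.0404 + 0.1212 + 1.0909 + 0.3636
Sum = 1.616
df = 3. Since 1.616 < 6.251, we do not reject H₀.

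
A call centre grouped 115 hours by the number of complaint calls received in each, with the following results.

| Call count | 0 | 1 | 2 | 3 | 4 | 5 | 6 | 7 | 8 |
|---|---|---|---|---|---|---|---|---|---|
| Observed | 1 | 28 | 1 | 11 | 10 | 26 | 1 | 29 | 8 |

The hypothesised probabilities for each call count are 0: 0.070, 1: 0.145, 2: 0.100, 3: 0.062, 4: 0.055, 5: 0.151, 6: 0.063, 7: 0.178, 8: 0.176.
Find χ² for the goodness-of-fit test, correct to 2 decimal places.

Expected counts E_i = n·p_i: 115×0.070 = 8.05, 115×0.145 = 16.675, 115×0.100 = 11.5, 115×0.062 = 7.13, 115×0.055 = 6.325, 115×0.151 = 17.365, 115×0.063 = 7.245, 115×0.178 = 20.47, 115×0.176 = 20.24.
0: (1 − 8.05)²/8.05 = 49.7025/8.05 = 6.174
1: (28 − 16.675)²/16.675 = 128.255625/16.675 = 7.691
2: (1 − 11.5)²/11.5 = 110.25/11.5 = 9.587
3: (11 − 7.13)²/7.13 = 14.9769/7.13 = 2.101
4: (10 − 6.325)²/6.325 = 13.505625/6.325 = 2.135
5: (26 − 17.365)²/17.365 = 74.563225/17.365 = 4.294
6: (1 − 7.245)²/7.245 = 39.000025/7.245 = 5.383
7: (29 − 20.47)²/20.47 = 72.7609/20.47 = 3.555
8: (8 − 20.24)²/20.24 = 149.8176/20.24 = 7.402
Sum = 48.32

48.32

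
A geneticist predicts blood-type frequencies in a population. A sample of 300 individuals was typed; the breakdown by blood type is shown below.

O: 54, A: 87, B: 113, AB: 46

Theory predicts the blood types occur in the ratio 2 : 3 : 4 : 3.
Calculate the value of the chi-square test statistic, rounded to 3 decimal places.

15.143

Ratio total = 12. Expected counts: 300×2/12 = 50, 300×3/12 = 75, 300×4/12 = 100, 300×3/12 = 75.
cat         O        E   (O−E)²/E
O          54       50     0.3200
A          87       75     1.9200
B         113      100     1.6900
AB         46       75    11.2133
Sum = 15.143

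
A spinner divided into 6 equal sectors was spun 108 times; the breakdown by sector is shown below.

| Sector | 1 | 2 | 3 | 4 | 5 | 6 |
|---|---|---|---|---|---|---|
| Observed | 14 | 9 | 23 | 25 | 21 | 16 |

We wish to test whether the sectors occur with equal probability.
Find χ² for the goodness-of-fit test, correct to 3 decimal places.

Expected count for each of the 6 categories: 108/6 = 18.
cat         O        E   (O−E)²/E
1          14       18     0.8889
2           9       18     4.5000
3          23       18     1.3889
4          25       18     2.7222
5          21       18     0.5000
6          16       18     0.2222
Sum = 10.222

10.222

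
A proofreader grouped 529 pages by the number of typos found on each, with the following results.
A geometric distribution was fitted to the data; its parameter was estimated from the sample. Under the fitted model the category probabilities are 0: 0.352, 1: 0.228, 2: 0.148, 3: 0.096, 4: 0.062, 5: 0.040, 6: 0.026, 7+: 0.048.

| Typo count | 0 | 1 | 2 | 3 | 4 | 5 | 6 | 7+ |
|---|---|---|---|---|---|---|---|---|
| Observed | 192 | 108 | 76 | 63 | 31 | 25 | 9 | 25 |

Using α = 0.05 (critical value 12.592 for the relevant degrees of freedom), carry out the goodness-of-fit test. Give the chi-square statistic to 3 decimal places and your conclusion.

6.949; do not reject

Expected counts E_i = n·p_i: 529×0.352 = 186.208, 529×0.228 = 120.612, 529×0.148 = 78.292, 529×0.096 = 50.784, 529×0.062 = 32.798, 529×0.040 = 21.16, 529×0.026 = 13.754, 529×0.048 = 25.392.
cat         O        E   (O−E)²/E
0         192  186.208     0.1802
1         108  120.612     1.3188
2          76   78.292     0.0671
3          63   50.784     2.9385
4          31   32.798     0.0986
5          25    21.16     0.6969
6           9   13.754     1.6432
7+         25   25.392     0.0061
Sum = 6.949
df = 6. Since 6.949 < 12.592, we do not reject H₀.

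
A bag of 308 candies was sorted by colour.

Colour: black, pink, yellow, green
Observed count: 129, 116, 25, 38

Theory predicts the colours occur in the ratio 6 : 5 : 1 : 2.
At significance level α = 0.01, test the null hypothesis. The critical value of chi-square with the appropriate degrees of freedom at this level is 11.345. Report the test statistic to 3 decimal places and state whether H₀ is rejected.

1.623; do not reject

Ratio total = 14. Expected counts: 308×6/14 = 132, 308×5/14 = 110, 308×1/14 = 22, 308×2/14 = 44.
cat         O        E   (O−E)²/E
black     129      132     0.0682
pink      116      110     0.3273
yellow     25       22     0.4091
green      38       44     0.8182
Sum = 1.623
df = 3. Since 1.623 < 11.345, we do not reject H₀.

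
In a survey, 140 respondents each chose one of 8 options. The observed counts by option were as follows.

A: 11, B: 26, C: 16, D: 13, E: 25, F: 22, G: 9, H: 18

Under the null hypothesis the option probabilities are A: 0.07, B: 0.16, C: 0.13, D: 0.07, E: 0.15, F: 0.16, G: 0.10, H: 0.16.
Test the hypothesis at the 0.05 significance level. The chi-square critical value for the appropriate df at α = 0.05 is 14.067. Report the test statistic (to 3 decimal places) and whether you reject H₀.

Expected counts E_i = n·p_i: 140×0.07 = 9.8, 140×0.16 = 22.4, 140×0.13 = 18.2, 140×0.07 = 9.8, 140×0.15 = 21, 140×0.16 = 22.4, 140×0.10 = 14, 140×0.16 = 22.4.
χ² = (11−9.8)²/9.8 + (26−22.4)²/22.4 + (16−18.2)²/18.2 + (13−9.8)²/9.8 + (25−21)²/21 + (22−22.4)²/22.4 + (9−14)²/14 + (18−22.4)²/22.4
   = 0.1469 + 0.5786 + 0.2659 + 1.0449 + 0.7619 + 0.0071 + 1.7857 + 0.8643
Sum = 5.455
df = 7. Since 5.455 < 14.067, we do not reject H₀.

5.455; do not reject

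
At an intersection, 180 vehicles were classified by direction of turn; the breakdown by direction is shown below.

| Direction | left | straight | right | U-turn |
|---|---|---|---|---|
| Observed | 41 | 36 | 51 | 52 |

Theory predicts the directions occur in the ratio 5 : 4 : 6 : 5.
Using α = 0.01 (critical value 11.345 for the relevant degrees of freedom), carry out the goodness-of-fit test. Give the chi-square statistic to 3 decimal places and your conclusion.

1.611; do not reject

Ratio total = 20. Expected counts: 180×5/20 = 45, 180×4/20 = 36, 180×6/20 = 54, 180×5/20 = 45.
left: (41 − 45)²/45 = 16/45 = 0.3556
straight: (36 − 36)²/36 = 0/36 = 0.0000
right: (51 − 54)²/54 = 9/54 = 0.1667
U-turn: (52 − 45)²/45 = 49/45 = 1.0889
Sum = 1.611
df = 3. Since 1.611 < 11.345, we do not reject H₀.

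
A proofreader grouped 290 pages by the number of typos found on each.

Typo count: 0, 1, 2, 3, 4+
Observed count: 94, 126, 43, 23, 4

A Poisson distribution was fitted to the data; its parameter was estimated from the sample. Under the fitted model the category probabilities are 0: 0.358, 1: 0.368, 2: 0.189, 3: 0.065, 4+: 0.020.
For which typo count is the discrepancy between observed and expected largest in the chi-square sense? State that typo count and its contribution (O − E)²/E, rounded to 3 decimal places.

1, 3.483

Expected counts E_i = n·p_i: 290×0.358 = 103.82, 290×0.368 = 106.72, 290×0.189 = 54.81, 290×0.065 = 18.85, 290×0.020 = 5.8.
cat         O        E   (O−E)²/E
0          94   103.82     0.9288
1         126   106.72     3.4831
2          43    54.81     2.5447
3          23    18.85     0.9137
4+          4      5.8     0.5586
The largest term is for 1: 3.483.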